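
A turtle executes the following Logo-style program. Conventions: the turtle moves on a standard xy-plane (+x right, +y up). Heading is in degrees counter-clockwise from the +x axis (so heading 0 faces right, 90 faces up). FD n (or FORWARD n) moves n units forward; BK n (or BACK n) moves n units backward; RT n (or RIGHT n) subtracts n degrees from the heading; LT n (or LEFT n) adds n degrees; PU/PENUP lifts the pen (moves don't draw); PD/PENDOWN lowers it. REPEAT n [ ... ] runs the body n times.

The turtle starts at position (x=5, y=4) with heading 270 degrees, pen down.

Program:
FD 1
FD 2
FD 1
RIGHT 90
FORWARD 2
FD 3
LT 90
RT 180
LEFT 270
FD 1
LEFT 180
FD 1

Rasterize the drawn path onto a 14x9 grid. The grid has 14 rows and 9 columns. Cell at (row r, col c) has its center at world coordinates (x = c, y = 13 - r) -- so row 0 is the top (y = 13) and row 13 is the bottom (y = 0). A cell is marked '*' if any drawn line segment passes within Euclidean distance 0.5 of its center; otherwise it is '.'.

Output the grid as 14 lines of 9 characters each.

Answer: .........
.........
.........
.........
.........
.........
.........
.........
.........
.....*...
.....*...
.....*...
.....*...
******...

Derivation:
Segment 0: (5,4) -> (5,3)
Segment 1: (5,3) -> (5,1)
Segment 2: (5,1) -> (5,0)
Segment 3: (5,0) -> (3,0)
Segment 4: (3,0) -> (0,0)
Segment 5: (0,0) -> (1,0)
Segment 6: (1,0) -> (0,0)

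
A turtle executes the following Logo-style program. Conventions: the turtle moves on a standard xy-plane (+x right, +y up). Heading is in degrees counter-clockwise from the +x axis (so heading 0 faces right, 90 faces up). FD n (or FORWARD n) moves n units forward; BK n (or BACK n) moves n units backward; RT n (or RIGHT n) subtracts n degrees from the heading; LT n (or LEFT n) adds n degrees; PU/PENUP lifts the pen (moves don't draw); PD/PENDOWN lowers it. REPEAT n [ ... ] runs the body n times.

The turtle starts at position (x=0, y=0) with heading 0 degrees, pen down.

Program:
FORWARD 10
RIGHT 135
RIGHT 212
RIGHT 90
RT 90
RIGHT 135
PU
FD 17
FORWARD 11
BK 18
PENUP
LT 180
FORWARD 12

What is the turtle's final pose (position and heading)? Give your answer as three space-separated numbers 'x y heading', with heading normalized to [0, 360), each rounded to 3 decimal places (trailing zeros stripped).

Answer: 8.94 -1.696 238

Derivation:
Executing turtle program step by step:
Start: pos=(0,0), heading=0, pen down
FD 10: (0,0) -> (10,0) [heading=0, draw]
RT 135: heading 0 -> 225
RT 212: heading 225 -> 13
RT 90: heading 13 -> 283
RT 90: heading 283 -> 193
RT 135: heading 193 -> 58
PU: pen up
FD 17: (10,0) -> (19.009,14.417) [heading=58, move]
FD 11: (19.009,14.417) -> (24.838,23.745) [heading=58, move]
BK 18: (24.838,23.745) -> (15.299,8.48) [heading=58, move]
PU: pen up
LT 180: heading 58 -> 238
FD 12: (15.299,8.48) -> (8.94,-1.696) [heading=238, move]
Final: pos=(8.94,-1.696), heading=238, 1 segment(s) drawn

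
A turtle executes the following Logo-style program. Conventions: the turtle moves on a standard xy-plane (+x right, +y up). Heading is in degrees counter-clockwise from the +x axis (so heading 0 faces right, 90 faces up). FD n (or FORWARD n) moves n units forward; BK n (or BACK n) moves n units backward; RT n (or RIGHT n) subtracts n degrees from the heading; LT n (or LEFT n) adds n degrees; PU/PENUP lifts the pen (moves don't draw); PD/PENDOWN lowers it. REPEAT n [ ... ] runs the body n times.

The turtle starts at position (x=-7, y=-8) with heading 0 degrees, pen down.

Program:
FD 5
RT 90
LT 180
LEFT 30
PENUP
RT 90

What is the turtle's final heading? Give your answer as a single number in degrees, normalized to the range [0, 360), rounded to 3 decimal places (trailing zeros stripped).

Executing turtle program step by step:
Start: pos=(-7,-8), heading=0, pen down
FD 5: (-7,-8) -> (-2,-8) [heading=0, draw]
RT 90: heading 0 -> 270
LT 180: heading 270 -> 90
LT 30: heading 90 -> 120
PU: pen up
RT 90: heading 120 -> 30
Final: pos=(-2,-8), heading=30, 1 segment(s) drawn

Answer: 30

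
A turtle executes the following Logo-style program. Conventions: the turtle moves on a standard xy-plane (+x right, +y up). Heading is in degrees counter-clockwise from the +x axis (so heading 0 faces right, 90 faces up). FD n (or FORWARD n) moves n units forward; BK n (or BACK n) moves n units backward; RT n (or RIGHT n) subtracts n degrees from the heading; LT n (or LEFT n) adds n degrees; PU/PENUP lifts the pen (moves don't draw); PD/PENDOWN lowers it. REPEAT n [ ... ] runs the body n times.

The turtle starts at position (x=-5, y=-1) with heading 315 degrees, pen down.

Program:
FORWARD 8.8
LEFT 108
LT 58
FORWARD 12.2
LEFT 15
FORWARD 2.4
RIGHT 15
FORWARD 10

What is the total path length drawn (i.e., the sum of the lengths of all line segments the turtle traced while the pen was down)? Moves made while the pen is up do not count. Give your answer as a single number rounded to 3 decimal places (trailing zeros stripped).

Executing turtle program step by step:
Start: pos=(-5,-1), heading=315, pen down
FD 8.8: (-5,-1) -> (1.223,-7.223) [heading=315, draw]
LT 108: heading 315 -> 63
LT 58: heading 63 -> 121
FD 12.2: (1.223,-7.223) -> (-5.061,3.235) [heading=121, draw]
LT 15: heading 121 -> 136
FD 2.4: (-5.061,3.235) -> (-6.787,4.902) [heading=136, draw]
RT 15: heading 136 -> 121
FD 10: (-6.787,4.902) -> (-11.938,13.474) [heading=121, draw]
Final: pos=(-11.938,13.474), heading=121, 4 segment(s) drawn

Segment lengths:
  seg 1: (-5,-1) -> (1.223,-7.223), length = 8.8
  seg 2: (1.223,-7.223) -> (-5.061,3.235), length = 12.2
  seg 3: (-5.061,3.235) -> (-6.787,4.902), length = 2.4
  seg 4: (-6.787,4.902) -> (-11.938,13.474), length = 10
Total = 33.4

Answer: 33.4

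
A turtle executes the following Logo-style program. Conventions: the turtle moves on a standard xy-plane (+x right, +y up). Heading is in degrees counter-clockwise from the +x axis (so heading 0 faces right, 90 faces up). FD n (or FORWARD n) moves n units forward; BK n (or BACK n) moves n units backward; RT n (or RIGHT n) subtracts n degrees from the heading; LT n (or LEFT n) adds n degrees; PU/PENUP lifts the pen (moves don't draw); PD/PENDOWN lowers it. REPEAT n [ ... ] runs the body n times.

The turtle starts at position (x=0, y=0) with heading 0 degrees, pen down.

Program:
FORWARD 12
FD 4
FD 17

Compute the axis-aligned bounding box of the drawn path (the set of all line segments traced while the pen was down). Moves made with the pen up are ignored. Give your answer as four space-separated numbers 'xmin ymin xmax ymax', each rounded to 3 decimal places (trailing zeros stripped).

Answer: 0 0 33 0

Derivation:
Executing turtle program step by step:
Start: pos=(0,0), heading=0, pen down
FD 12: (0,0) -> (12,0) [heading=0, draw]
FD 4: (12,0) -> (16,0) [heading=0, draw]
FD 17: (16,0) -> (33,0) [heading=0, draw]
Final: pos=(33,0), heading=0, 3 segment(s) drawn

Segment endpoints: x in {0, 12, 16, 33}, y in {0}
xmin=0, ymin=0, xmax=33, ymax=0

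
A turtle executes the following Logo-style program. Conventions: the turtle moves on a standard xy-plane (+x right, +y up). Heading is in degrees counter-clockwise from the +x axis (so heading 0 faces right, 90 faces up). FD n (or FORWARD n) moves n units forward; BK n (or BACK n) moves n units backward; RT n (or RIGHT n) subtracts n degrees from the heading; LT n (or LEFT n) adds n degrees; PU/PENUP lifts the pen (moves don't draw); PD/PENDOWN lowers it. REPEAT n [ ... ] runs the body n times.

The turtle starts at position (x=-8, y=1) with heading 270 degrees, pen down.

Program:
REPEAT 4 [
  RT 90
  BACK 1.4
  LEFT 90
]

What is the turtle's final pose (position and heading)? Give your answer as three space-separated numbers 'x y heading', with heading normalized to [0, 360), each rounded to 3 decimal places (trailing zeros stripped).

Executing turtle program step by step:
Start: pos=(-8,1), heading=270, pen down
REPEAT 4 [
  -- iteration 1/4 --
  RT 90: heading 270 -> 180
  BK 1.4: (-8,1) -> (-6.6,1) [heading=180, draw]
  LT 90: heading 180 -> 270
  -- iteration 2/4 --
  RT 90: heading 270 -> 180
  BK 1.4: (-6.6,1) -> (-5.2,1) [heading=180, draw]
  LT 90: heading 180 -> 270
  -- iteration 3/4 --
  RT 90: heading 270 -> 180
  BK 1.4: (-5.2,1) -> (-3.8,1) [heading=180, draw]
  LT 90: heading 180 -> 270
  -- iteration 4/4 --
  RT 90: heading 270 -> 180
  BK 1.4: (-3.8,1) -> (-2.4,1) [heading=180, draw]
  LT 90: heading 180 -> 270
]
Final: pos=(-2.4,1), heading=270, 4 segment(s) drawn

Answer: -2.4 1 270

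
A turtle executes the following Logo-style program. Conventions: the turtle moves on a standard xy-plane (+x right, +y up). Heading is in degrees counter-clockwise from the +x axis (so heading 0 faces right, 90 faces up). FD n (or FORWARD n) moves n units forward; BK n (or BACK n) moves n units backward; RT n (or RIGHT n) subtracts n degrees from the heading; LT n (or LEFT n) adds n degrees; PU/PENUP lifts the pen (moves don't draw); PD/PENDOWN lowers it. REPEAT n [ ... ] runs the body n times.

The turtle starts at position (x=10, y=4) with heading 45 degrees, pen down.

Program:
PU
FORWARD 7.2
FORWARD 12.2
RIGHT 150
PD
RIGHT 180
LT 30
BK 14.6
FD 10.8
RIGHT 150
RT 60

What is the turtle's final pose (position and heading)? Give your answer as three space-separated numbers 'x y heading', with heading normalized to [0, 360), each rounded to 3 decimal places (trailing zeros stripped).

Answer: 24.701 14.047 255

Derivation:
Executing turtle program step by step:
Start: pos=(10,4), heading=45, pen down
PU: pen up
FD 7.2: (10,4) -> (15.091,9.091) [heading=45, move]
FD 12.2: (15.091,9.091) -> (23.718,17.718) [heading=45, move]
RT 150: heading 45 -> 255
PD: pen down
RT 180: heading 255 -> 75
LT 30: heading 75 -> 105
BK 14.6: (23.718,17.718) -> (27.497,3.615) [heading=105, draw]
FD 10.8: (27.497,3.615) -> (24.701,14.047) [heading=105, draw]
RT 150: heading 105 -> 315
RT 60: heading 315 -> 255
Final: pos=(24.701,14.047), heading=255, 2 segment(s) drawn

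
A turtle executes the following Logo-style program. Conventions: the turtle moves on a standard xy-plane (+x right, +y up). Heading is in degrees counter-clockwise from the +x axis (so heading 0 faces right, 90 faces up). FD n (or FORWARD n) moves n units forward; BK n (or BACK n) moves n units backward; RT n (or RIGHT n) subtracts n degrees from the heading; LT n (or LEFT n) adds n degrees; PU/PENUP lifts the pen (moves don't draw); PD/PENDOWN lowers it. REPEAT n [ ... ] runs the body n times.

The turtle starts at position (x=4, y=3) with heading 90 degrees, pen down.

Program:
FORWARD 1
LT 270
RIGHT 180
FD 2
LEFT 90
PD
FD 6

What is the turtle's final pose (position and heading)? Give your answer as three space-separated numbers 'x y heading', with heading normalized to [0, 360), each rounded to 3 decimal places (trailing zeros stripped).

Answer: 2 -2 270

Derivation:
Executing turtle program step by step:
Start: pos=(4,3), heading=90, pen down
FD 1: (4,3) -> (4,4) [heading=90, draw]
LT 270: heading 90 -> 0
RT 180: heading 0 -> 180
FD 2: (4,4) -> (2,4) [heading=180, draw]
LT 90: heading 180 -> 270
PD: pen down
FD 6: (2,4) -> (2,-2) [heading=270, draw]
Final: pos=(2,-2), heading=270, 3 segment(s) drawn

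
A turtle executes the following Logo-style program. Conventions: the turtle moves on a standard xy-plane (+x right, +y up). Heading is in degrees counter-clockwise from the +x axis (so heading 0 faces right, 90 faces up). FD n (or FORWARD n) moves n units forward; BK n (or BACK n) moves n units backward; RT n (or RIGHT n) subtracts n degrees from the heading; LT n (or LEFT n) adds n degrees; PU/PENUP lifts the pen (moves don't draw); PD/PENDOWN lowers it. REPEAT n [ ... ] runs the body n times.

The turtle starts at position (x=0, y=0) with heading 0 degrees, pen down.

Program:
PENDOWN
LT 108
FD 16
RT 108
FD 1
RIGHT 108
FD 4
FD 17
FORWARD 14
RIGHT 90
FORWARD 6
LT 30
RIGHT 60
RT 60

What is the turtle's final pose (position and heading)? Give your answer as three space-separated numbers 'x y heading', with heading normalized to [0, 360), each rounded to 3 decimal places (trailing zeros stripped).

Executing turtle program step by step:
Start: pos=(0,0), heading=0, pen down
PD: pen down
LT 108: heading 0 -> 108
FD 16: (0,0) -> (-4.944,15.217) [heading=108, draw]
RT 108: heading 108 -> 0
FD 1: (-4.944,15.217) -> (-3.944,15.217) [heading=0, draw]
RT 108: heading 0 -> 252
FD 4: (-3.944,15.217) -> (-5.18,11.413) [heading=252, draw]
FD 17: (-5.18,11.413) -> (-10.434,-4.755) [heading=252, draw]
FD 14: (-10.434,-4.755) -> (-14.76,-18.07) [heading=252, draw]
RT 90: heading 252 -> 162
FD 6: (-14.76,-18.07) -> (-20.466,-16.216) [heading=162, draw]
LT 30: heading 162 -> 192
RT 60: heading 192 -> 132
RT 60: heading 132 -> 72
Final: pos=(-20.466,-16.216), heading=72, 6 segment(s) drawn

Answer: -20.466 -16.216 72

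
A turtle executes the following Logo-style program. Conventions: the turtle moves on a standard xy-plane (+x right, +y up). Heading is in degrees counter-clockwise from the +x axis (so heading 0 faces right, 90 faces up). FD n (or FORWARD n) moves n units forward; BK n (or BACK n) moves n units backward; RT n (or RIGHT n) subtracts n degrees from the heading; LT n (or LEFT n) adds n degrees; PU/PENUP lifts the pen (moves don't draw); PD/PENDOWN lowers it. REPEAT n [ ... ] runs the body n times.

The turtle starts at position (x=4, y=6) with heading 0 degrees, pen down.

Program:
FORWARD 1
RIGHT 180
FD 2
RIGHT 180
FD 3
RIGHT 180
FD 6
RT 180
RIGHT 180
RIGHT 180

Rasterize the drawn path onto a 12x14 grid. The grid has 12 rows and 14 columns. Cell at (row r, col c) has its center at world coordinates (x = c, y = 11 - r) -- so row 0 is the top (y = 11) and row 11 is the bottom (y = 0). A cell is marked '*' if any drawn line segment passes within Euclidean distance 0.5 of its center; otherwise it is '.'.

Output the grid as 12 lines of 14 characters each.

Segment 0: (4,6) -> (5,6)
Segment 1: (5,6) -> (3,6)
Segment 2: (3,6) -> (6,6)
Segment 3: (6,6) -> (0,6)

Answer: ..............
..............
..............
..............
..............
*******.......
..............
..............
..............
..............
..............
..............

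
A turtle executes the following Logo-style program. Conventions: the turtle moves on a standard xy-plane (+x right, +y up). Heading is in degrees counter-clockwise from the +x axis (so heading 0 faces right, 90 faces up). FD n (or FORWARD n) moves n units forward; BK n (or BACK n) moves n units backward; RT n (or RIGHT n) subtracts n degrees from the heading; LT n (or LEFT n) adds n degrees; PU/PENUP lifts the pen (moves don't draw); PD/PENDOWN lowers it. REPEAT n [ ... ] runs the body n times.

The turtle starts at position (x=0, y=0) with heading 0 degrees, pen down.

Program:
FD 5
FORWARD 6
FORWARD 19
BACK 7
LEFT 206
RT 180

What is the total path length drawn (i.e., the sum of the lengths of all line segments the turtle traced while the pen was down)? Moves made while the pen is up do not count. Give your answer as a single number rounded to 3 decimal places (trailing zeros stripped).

Executing turtle program step by step:
Start: pos=(0,0), heading=0, pen down
FD 5: (0,0) -> (5,0) [heading=0, draw]
FD 6: (5,0) -> (11,0) [heading=0, draw]
FD 19: (11,0) -> (30,0) [heading=0, draw]
BK 7: (30,0) -> (23,0) [heading=0, draw]
LT 206: heading 0 -> 206
RT 180: heading 206 -> 26
Final: pos=(23,0), heading=26, 4 segment(s) drawn

Segment lengths:
  seg 1: (0,0) -> (5,0), length = 5
  seg 2: (5,0) -> (11,0), length = 6
  seg 3: (11,0) -> (30,0), length = 19
  seg 4: (30,0) -> (23,0), length = 7
Total = 37

Answer: 37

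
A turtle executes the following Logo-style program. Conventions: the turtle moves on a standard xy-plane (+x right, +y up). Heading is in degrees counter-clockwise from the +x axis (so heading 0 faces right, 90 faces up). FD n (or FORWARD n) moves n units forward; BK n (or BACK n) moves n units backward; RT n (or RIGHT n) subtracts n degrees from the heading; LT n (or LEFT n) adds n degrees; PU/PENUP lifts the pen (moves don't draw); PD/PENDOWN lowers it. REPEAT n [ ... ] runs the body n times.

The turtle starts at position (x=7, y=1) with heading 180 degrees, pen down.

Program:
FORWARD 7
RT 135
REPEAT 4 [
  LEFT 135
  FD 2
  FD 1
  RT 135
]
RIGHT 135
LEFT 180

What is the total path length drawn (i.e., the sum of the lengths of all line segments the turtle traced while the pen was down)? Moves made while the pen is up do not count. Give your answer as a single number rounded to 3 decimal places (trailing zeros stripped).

Answer: 19

Derivation:
Executing turtle program step by step:
Start: pos=(7,1), heading=180, pen down
FD 7: (7,1) -> (0,1) [heading=180, draw]
RT 135: heading 180 -> 45
REPEAT 4 [
  -- iteration 1/4 --
  LT 135: heading 45 -> 180
  FD 2: (0,1) -> (-2,1) [heading=180, draw]
  FD 1: (-2,1) -> (-3,1) [heading=180, draw]
  RT 135: heading 180 -> 45
  -- iteration 2/4 --
  LT 135: heading 45 -> 180
  FD 2: (-3,1) -> (-5,1) [heading=180, draw]
  FD 1: (-5,1) -> (-6,1) [heading=180, draw]
  RT 135: heading 180 -> 45
  -- iteration 3/4 --
  LT 135: heading 45 -> 180
  FD 2: (-6,1) -> (-8,1) [heading=180, draw]
  FD 1: (-8,1) -> (-9,1) [heading=180, draw]
  RT 135: heading 180 -> 45
  -- iteration 4/4 --
  LT 135: heading 45 -> 180
  FD 2: (-9,1) -> (-11,1) [heading=180, draw]
  FD 1: (-11,1) -> (-12,1) [heading=180, draw]
  RT 135: heading 180 -> 45
]
RT 135: heading 45 -> 270
LT 180: heading 270 -> 90
Final: pos=(-12,1), heading=90, 9 segment(s) drawn

Segment lengths:
  seg 1: (7,1) -> (0,1), length = 7
  seg 2: (0,1) -> (-2,1), length = 2
  seg 3: (-2,1) -> (-3,1), length = 1
  seg 4: (-3,1) -> (-5,1), length = 2
  seg 5: (-5,1) -> (-6,1), length = 1
  seg 6: (-6,1) -> (-8,1), length = 2
  seg 7: (-8,1) -> (-9,1), length = 1
  seg 8: (-9,1) -> (-11,1), length = 2
  seg 9: (-11,1) -> (-12,1), length = 1
Total = 19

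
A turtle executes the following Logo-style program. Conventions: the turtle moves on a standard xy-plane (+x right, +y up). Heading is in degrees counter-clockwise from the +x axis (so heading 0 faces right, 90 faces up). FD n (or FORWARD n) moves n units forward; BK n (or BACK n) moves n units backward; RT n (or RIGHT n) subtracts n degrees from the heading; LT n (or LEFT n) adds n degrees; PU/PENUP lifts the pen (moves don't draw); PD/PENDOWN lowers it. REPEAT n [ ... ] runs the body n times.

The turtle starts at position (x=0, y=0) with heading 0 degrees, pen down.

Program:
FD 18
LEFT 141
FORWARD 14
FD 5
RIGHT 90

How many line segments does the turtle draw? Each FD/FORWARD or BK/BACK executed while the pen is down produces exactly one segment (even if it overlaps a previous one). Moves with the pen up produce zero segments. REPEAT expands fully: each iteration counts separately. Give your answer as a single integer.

Executing turtle program step by step:
Start: pos=(0,0), heading=0, pen down
FD 18: (0,0) -> (18,0) [heading=0, draw]
LT 141: heading 0 -> 141
FD 14: (18,0) -> (7.12,8.81) [heading=141, draw]
FD 5: (7.12,8.81) -> (3.234,11.957) [heading=141, draw]
RT 90: heading 141 -> 51
Final: pos=(3.234,11.957), heading=51, 3 segment(s) drawn
Segments drawn: 3

Answer: 3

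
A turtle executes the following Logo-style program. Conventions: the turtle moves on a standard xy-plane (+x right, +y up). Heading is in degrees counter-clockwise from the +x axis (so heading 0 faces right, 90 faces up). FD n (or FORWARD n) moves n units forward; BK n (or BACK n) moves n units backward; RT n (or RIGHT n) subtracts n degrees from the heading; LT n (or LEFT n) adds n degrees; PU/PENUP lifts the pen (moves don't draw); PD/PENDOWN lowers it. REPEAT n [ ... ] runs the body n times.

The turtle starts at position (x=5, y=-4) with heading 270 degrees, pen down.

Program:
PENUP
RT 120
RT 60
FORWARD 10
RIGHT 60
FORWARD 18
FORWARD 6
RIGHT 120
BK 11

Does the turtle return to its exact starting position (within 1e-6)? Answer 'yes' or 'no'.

Answer: no

Derivation:
Executing turtle program step by step:
Start: pos=(5,-4), heading=270, pen down
PU: pen up
RT 120: heading 270 -> 150
RT 60: heading 150 -> 90
FD 10: (5,-4) -> (5,6) [heading=90, move]
RT 60: heading 90 -> 30
FD 18: (5,6) -> (20.588,15) [heading=30, move]
FD 6: (20.588,15) -> (25.785,18) [heading=30, move]
RT 120: heading 30 -> 270
BK 11: (25.785,18) -> (25.785,29) [heading=270, move]
Final: pos=(25.785,29), heading=270, 0 segment(s) drawn

Start position: (5, -4)
Final position: (25.785, 29)
Distance = 39; >= 1e-6 -> NOT closed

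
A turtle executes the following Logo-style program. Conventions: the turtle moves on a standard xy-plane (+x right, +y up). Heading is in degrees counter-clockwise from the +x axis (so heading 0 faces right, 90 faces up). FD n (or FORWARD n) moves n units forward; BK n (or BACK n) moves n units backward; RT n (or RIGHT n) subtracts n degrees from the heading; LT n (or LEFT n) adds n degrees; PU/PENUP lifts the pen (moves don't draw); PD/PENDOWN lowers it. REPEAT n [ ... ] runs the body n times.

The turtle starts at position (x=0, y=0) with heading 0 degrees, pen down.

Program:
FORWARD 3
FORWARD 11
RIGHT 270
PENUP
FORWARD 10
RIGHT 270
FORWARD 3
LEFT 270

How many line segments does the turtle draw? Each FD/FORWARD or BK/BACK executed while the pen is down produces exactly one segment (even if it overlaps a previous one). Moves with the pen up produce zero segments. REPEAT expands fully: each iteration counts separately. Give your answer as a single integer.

Answer: 2

Derivation:
Executing turtle program step by step:
Start: pos=(0,0), heading=0, pen down
FD 3: (0,0) -> (3,0) [heading=0, draw]
FD 11: (3,0) -> (14,0) [heading=0, draw]
RT 270: heading 0 -> 90
PU: pen up
FD 10: (14,0) -> (14,10) [heading=90, move]
RT 270: heading 90 -> 180
FD 3: (14,10) -> (11,10) [heading=180, move]
LT 270: heading 180 -> 90
Final: pos=(11,10), heading=90, 2 segment(s) drawn
Segments drawn: 2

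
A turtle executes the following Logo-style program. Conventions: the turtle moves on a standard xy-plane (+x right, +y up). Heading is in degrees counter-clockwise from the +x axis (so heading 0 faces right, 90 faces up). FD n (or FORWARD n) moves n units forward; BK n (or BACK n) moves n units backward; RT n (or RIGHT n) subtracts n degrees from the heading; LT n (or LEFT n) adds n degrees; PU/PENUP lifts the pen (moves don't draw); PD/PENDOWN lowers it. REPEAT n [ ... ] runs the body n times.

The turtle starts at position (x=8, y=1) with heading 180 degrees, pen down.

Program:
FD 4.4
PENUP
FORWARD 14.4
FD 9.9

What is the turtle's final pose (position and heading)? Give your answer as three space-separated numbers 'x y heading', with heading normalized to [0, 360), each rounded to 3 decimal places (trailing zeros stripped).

Answer: -20.7 1 180

Derivation:
Executing turtle program step by step:
Start: pos=(8,1), heading=180, pen down
FD 4.4: (8,1) -> (3.6,1) [heading=180, draw]
PU: pen up
FD 14.4: (3.6,1) -> (-10.8,1) [heading=180, move]
FD 9.9: (-10.8,1) -> (-20.7,1) [heading=180, move]
Final: pos=(-20.7,1), heading=180, 1 segment(s) drawn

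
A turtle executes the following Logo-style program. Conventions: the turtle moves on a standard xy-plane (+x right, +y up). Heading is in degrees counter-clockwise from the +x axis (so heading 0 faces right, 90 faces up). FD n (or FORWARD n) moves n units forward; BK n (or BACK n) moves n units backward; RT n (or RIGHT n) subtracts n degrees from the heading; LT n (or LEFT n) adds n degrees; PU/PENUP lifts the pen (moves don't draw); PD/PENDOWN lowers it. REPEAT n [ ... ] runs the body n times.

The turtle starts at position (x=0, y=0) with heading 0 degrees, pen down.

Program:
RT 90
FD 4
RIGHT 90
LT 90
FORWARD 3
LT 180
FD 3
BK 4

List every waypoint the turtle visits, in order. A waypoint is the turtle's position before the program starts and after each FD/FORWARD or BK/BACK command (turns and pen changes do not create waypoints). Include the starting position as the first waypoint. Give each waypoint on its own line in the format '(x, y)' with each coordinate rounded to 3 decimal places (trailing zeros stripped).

Answer: (0, 0)
(0, -4)
(0, -7)
(0, -4)
(0, -8)

Derivation:
Executing turtle program step by step:
Start: pos=(0,0), heading=0, pen down
RT 90: heading 0 -> 270
FD 4: (0,0) -> (0,-4) [heading=270, draw]
RT 90: heading 270 -> 180
LT 90: heading 180 -> 270
FD 3: (0,-4) -> (0,-7) [heading=270, draw]
LT 180: heading 270 -> 90
FD 3: (0,-7) -> (0,-4) [heading=90, draw]
BK 4: (0,-4) -> (0,-8) [heading=90, draw]
Final: pos=(0,-8), heading=90, 4 segment(s) drawn
Waypoints (5 total):
(0, 0)
(0, -4)
(0, -7)
(0, -4)
(0, -8)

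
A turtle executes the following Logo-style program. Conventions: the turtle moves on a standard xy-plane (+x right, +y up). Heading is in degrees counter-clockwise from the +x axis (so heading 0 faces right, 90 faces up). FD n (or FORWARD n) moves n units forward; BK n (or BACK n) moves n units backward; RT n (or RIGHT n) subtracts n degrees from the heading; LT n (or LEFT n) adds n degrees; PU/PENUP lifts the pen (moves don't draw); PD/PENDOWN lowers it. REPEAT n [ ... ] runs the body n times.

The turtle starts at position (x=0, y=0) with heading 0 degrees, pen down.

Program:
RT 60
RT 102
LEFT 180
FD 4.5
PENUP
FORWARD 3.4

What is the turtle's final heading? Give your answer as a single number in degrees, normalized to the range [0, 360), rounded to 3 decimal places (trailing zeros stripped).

Executing turtle program step by step:
Start: pos=(0,0), heading=0, pen down
RT 60: heading 0 -> 300
RT 102: heading 300 -> 198
LT 180: heading 198 -> 18
FD 4.5: (0,0) -> (4.28,1.391) [heading=18, draw]
PU: pen up
FD 3.4: (4.28,1.391) -> (7.513,2.441) [heading=18, move]
Final: pos=(7.513,2.441), heading=18, 1 segment(s) drawn

Answer: 18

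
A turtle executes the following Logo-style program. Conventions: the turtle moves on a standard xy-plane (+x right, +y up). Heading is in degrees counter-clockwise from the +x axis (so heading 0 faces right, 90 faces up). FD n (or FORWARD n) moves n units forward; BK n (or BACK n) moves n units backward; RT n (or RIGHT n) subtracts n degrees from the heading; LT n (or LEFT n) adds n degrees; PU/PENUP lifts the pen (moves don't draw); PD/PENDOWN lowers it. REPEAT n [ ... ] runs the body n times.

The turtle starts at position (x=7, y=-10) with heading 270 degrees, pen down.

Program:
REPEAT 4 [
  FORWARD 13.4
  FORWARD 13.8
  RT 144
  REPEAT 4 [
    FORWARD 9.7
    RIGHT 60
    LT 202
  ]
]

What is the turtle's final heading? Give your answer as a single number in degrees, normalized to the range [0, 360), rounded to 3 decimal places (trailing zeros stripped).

Answer: 166

Derivation:
Executing turtle program step by step:
Start: pos=(7,-10), heading=270, pen down
REPEAT 4 [
  -- iteration 1/4 --
  FD 13.4: (7,-10) -> (7,-23.4) [heading=270, draw]
  FD 13.8: (7,-23.4) -> (7,-37.2) [heading=270, draw]
  RT 144: heading 270 -> 126
  REPEAT 4 [
    -- iteration 1/4 --
    FD 9.7: (7,-37.2) -> (1.298,-29.353) [heading=126, draw]
    RT 60: heading 126 -> 66
    LT 202: heading 66 -> 268
    -- iteration 2/4 --
    FD 9.7: (1.298,-29.353) -> (0.96,-39.047) [heading=268, draw]
    RT 60: heading 268 -> 208
    LT 202: heading 208 -> 50
    -- iteration 3/4 --
    FD 9.7: (0.96,-39.047) -> (7.195,-31.616) [heading=50, draw]
    RT 60: heading 50 -> 350
    LT 202: heading 350 -> 192
    -- iteration 4/4 --
    FD 9.7: (7.195,-31.616) -> (-2.293,-33.633) [heading=192, draw]
    RT 60: heading 192 -> 132
    LT 202: heading 132 -> 334
  ]
  -- iteration 2/4 --
  FD 13.4: (-2.293,-33.633) -> (9.751,-39.507) [heading=334, draw]
  FD 13.8: (9.751,-39.507) -> (22.154,-45.556) [heading=334, draw]
  RT 144: heading 334 -> 190
  REPEAT 4 [
    -- iteration 1/4 --
    FD 9.7: (22.154,-45.556) -> (12.602,-47.241) [heading=190, draw]
    RT 60: heading 190 -> 130
    LT 202: heading 130 -> 332
    -- iteration 2/4 --
    FD 9.7: (12.602,-47.241) -> (21.166,-51.795) [heading=332, draw]
    RT 60: heading 332 -> 272
    LT 202: heading 272 -> 114
    -- iteration 3/4 --
    FD 9.7: (21.166,-51.795) -> (17.221,-42.933) [heading=114, draw]
    RT 60: heading 114 -> 54
    LT 202: heading 54 -> 256
    -- iteration 4/4 --
    FD 9.7: (17.221,-42.933) -> (14.874,-52.345) [heading=256, draw]
    RT 60: heading 256 -> 196
    LT 202: heading 196 -> 38
  ]
  -- iteration 3/4 --
  FD 13.4: (14.874,-52.345) -> (25.433,-44.095) [heading=38, draw]
  FD 13.8: (25.433,-44.095) -> (36.308,-35.599) [heading=38, draw]
  RT 144: heading 38 -> 254
  REPEAT 4 [
    -- iteration 1/4 --
    FD 9.7: (36.308,-35.599) -> (33.634,-44.923) [heading=254, draw]
    RT 60: heading 254 -> 194
    LT 202: heading 194 -> 36
    -- iteration 2/4 --
    FD 9.7: (33.634,-44.923) -> (41.482,-39.222) [heading=36, draw]
    RT 60: heading 36 -> 336
    LT 202: heading 336 -> 178
    -- iteration 3/4 --
    FD 9.7: (41.482,-39.222) -> (31.788,-38.883) [heading=178, draw]
    RT 60: heading 178 -> 118
    LT 202: heading 118 -> 320
    -- iteration 4/4 --
    FD 9.7: (31.788,-38.883) -> (39.218,-45.118) [heading=320, draw]
    RT 60: heading 320 -> 260
    LT 202: heading 260 -> 102
  ]
  -- iteration 4/4 --
  FD 13.4: (39.218,-45.118) -> (36.432,-32.011) [heading=102, draw]
  FD 13.8: (36.432,-32.011) -> (33.563,-18.513) [heading=102, draw]
  RT 144: heading 102 -> 318
  REPEAT 4 [
    -- iteration 1/4 --
    FD 9.7: (33.563,-18.513) -> (40.772,-25.003) [heading=318, draw]
    RT 60: heading 318 -> 258
    LT 202: heading 258 -> 100
    -- iteration 2/4 --
    FD 9.7: (40.772,-25.003) -> (39.087,-15.451) [heading=100, draw]
    RT 60: heading 100 -> 40
    LT 202: heading 40 -> 242
    -- iteration 3/4 --
    FD 9.7: (39.087,-15.451) -> (34.533,-24.015) [heading=242, draw]
    RT 60: heading 242 -> 182
    LT 202: heading 182 -> 24
    -- iteration 4/4 --
    FD 9.7: (34.533,-24.015) -> (43.395,-20.07) [heading=24, draw]
    RT 60: heading 24 -> 324
    LT 202: heading 324 -> 166
  ]
]
Final: pos=(43.395,-20.07), heading=166, 24 segment(s) drawn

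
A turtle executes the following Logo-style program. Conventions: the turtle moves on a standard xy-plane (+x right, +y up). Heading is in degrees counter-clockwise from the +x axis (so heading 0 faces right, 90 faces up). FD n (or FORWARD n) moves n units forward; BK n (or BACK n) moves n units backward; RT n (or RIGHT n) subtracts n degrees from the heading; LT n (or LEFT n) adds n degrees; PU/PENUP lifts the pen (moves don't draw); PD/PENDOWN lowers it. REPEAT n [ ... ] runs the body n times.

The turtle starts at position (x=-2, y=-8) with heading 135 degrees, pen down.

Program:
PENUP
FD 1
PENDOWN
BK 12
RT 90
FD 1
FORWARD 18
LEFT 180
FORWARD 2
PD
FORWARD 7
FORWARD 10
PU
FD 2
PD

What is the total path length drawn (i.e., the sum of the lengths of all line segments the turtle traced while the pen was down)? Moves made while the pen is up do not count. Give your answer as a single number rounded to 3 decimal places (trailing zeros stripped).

Answer: 50

Derivation:
Executing turtle program step by step:
Start: pos=(-2,-8), heading=135, pen down
PU: pen up
FD 1: (-2,-8) -> (-2.707,-7.293) [heading=135, move]
PD: pen down
BK 12: (-2.707,-7.293) -> (5.778,-15.778) [heading=135, draw]
RT 90: heading 135 -> 45
FD 1: (5.778,-15.778) -> (6.485,-15.071) [heading=45, draw]
FD 18: (6.485,-15.071) -> (19.213,-2.343) [heading=45, draw]
LT 180: heading 45 -> 225
FD 2: (19.213,-2.343) -> (17.799,-3.757) [heading=225, draw]
PD: pen down
FD 7: (17.799,-3.757) -> (12.849,-8.707) [heading=225, draw]
FD 10: (12.849,-8.707) -> (5.778,-15.778) [heading=225, draw]
PU: pen up
FD 2: (5.778,-15.778) -> (4.364,-17.192) [heading=225, move]
PD: pen down
Final: pos=(4.364,-17.192), heading=225, 6 segment(s) drawn

Segment lengths:
  seg 1: (-2.707,-7.293) -> (5.778,-15.778), length = 12
  seg 2: (5.778,-15.778) -> (6.485,-15.071), length = 1
  seg 3: (6.485,-15.071) -> (19.213,-2.343), length = 18
  seg 4: (19.213,-2.343) -> (17.799,-3.757), length = 2
  seg 5: (17.799,-3.757) -> (12.849,-8.707), length = 7
  seg 6: (12.849,-8.707) -> (5.778,-15.778), length = 10
Total = 50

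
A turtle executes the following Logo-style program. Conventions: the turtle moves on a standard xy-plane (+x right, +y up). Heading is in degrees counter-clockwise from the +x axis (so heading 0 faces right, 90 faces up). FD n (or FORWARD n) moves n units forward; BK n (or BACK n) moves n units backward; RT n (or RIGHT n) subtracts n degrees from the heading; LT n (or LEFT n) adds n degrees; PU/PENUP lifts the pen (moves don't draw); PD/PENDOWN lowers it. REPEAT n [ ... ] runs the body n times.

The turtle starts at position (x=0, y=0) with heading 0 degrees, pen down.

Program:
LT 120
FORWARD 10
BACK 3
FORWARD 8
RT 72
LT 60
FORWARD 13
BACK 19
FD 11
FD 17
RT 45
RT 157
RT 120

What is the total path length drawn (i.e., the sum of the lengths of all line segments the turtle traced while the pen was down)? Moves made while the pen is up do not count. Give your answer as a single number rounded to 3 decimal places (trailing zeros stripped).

Executing turtle program step by step:
Start: pos=(0,0), heading=0, pen down
LT 120: heading 0 -> 120
FD 10: (0,0) -> (-5,8.66) [heading=120, draw]
BK 3: (-5,8.66) -> (-3.5,6.062) [heading=120, draw]
FD 8: (-3.5,6.062) -> (-7.5,12.99) [heading=120, draw]
RT 72: heading 120 -> 48
LT 60: heading 48 -> 108
FD 13: (-7.5,12.99) -> (-11.517,25.354) [heading=108, draw]
BK 19: (-11.517,25.354) -> (-5.646,7.284) [heading=108, draw]
FD 11: (-5.646,7.284) -> (-9.045,17.746) [heading=108, draw]
FD 17: (-9.045,17.746) -> (-14.298,33.914) [heading=108, draw]
RT 45: heading 108 -> 63
RT 157: heading 63 -> 266
RT 120: heading 266 -> 146
Final: pos=(-14.298,33.914), heading=146, 7 segment(s) drawn

Segment lengths:
  seg 1: (0,0) -> (-5,8.66), length = 10
  seg 2: (-5,8.66) -> (-3.5,6.062), length = 3
  seg 3: (-3.5,6.062) -> (-7.5,12.99), length = 8
  seg 4: (-7.5,12.99) -> (-11.517,25.354), length = 13
  seg 5: (-11.517,25.354) -> (-5.646,7.284), length = 19
  seg 6: (-5.646,7.284) -> (-9.045,17.746), length = 11
  seg 7: (-9.045,17.746) -> (-14.298,33.914), length = 17
Total = 81

Answer: 81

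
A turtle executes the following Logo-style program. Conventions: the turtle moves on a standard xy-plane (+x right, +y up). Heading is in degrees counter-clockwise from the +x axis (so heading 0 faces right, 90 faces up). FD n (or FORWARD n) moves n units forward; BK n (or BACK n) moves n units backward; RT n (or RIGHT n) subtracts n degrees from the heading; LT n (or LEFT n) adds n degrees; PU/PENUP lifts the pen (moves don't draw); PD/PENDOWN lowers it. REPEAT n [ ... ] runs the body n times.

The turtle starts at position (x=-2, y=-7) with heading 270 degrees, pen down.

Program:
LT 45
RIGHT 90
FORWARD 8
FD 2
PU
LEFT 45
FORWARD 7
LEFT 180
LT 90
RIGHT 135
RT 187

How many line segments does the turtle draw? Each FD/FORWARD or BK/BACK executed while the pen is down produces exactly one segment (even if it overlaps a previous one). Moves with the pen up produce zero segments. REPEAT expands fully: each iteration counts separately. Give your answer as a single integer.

Answer: 2

Derivation:
Executing turtle program step by step:
Start: pos=(-2,-7), heading=270, pen down
LT 45: heading 270 -> 315
RT 90: heading 315 -> 225
FD 8: (-2,-7) -> (-7.657,-12.657) [heading=225, draw]
FD 2: (-7.657,-12.657) -> (-9.071,-14.071) [heading=225, draw]
PU: pen up
LT 45: heading 225 -> 270
FD 7: (-9.071,-14.071) -> (-9.071,-21.071) [heading=270, move]
LT 180: heading 270 -> 90
LT 90: heading 90 -> 180
RT 135: heading 180 -> 45
RT 187: heading 45 -> 218
Final: pos=(-9.071,-21.071), heading=218, 2 segment(s) drawn
Segments drawn: 2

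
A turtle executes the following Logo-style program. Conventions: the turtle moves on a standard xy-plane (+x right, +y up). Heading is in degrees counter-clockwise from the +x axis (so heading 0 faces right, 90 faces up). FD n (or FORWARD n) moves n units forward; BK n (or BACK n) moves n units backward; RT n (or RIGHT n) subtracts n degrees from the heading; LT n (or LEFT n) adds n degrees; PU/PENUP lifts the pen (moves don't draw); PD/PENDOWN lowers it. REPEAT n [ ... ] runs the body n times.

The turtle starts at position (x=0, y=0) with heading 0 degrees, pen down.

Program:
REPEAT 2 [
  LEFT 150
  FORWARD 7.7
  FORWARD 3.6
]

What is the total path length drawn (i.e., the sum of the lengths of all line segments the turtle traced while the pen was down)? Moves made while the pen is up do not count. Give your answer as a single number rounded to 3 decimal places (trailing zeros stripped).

Answer: 22.6

Derivation:
Executing turtle program step by step:
Start: pos=(0,0), heading=0, pen down
REPEAT 2 [
  -- iteration 1/2 --
  LT 150: heading 0 -> 150
  FD 7.7: (0,0) -> (-6.668,3.85) [heading=150, draw]
  FD 3.6: (-6.668,3.85) -> (-9.786,5.65) [heading=150, draw]
  -- iteration 2/2 --
  LT 150: heading 150 -> 300
  FD 7.7: (-9.786,5.65) -> (-5.936,-1.018) [heading=300, draw]
  FD 3.6: (-5.936,-1.018) -> (-4.136,-4.136) [heading=300, draw]
]
Final: pos=(-4.136,-4.136), heading=300, 4 segment(s) drawn

Segment lengths:
  seg 1: (0,0) -> (-6.668,3.85), length = 7.7
  seg 2: (-6.668,3.85) -> (-9.786,5.65), length = 3.6
  seg 3: (-9.786,5.65) -> (-5.936,-1.018), length = 7.7
  seg 4: (-5.936,-1.018) -> (-4.136,-4.136), length = 3.6
Total = 22.6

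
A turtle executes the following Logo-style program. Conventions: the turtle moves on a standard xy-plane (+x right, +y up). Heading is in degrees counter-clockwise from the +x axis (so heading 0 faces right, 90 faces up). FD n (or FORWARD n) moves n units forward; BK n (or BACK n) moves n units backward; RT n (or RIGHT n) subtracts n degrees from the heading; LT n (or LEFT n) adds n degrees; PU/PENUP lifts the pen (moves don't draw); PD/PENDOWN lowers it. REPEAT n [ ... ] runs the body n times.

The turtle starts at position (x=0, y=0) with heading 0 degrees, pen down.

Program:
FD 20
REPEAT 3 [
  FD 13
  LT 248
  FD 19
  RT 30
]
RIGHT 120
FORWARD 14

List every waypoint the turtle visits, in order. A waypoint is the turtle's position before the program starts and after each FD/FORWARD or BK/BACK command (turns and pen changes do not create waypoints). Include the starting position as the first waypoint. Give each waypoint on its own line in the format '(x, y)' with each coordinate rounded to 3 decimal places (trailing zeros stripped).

Executing turtle program step by step:
Start: pos=(0,0), heading=0, pen down
FD 20: (0,0) -> (20,0) [heading=0, draw]
REPEAT 3 [
  -- iteration 1/3 --
  FD 13: (20,0) -> (33,0) [heading=0, draw]
  LT 248: heading 0 -> 248
  FD 19: (33,0) -> (25.882,-17.616) [heading=248, draw]
  RT 30: heading 248 -> 218
  -- iteration 2/3 --
  FD 13: (25.882,-17.616) -> (15.638,-25.62) [heading=218, draw]
  LT 248: heading 218 -> 106
  FD 19: (15.638,-25.62) -> (10.401,-7.356) [heading=106, draw]
  RT 30: heading 106 -> 76
  -- iteration 3/3 --
  FD 13: (10.401,-7.356) -> (13.546,5.258) [heading=76, draw]
  LT 248: heading 76 -> 324
  FD 19: (13.546,5.258) -> (28.918,-5.91) [heading=324, draw]
  RT 30: heading 324 -> 294
]
RT 120: heading 294 -> 174
FD 14: (28.918,-5.91) -> (14.994,-4.447) [heading=174, draw]
Final: pos=(14.994,-4.447), heading=174, 8 segment(s) drawn
Waypoints (9 total):
(0, 0)
(20, 0)
(33, 0)
(25.882, -17.616)
(15.638, -25.62)
(10.401, -7.356)
(13.546, 5.258)
(28.918, -5.91)
(14.994, -4.447)

Answer: (0, 0)
(20, 0)
(33, 0)
(25.882, -17.616)
(15.638, -25.62)
(10.401, -7.356)
(13.546, 5.258)
(28.918, -5.91)
(14.994, -4.447)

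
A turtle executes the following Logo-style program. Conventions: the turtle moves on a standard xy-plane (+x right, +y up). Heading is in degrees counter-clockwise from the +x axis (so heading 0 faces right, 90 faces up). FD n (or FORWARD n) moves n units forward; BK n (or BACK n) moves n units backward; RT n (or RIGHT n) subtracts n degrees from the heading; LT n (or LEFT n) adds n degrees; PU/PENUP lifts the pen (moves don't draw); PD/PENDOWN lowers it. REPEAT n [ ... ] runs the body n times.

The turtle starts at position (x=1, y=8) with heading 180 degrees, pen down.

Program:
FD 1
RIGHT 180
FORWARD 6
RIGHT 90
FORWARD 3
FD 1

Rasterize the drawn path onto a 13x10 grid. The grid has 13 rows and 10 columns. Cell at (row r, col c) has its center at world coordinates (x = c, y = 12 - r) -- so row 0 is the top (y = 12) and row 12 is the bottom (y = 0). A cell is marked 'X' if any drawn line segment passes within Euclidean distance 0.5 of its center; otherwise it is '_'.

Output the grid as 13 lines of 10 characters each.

Segment 0: (1,8) -> (0,8)
Segment 1: (0,8) -> (6,8)
Segment 2: (6,8) -> (6,5)
Segment 3: (6,5) -> (6,4)

Answer: __________
__________
__________
__________
XXXXXXX___
______X___
______X___
______X___
______X___
__________
__________
__________
__________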